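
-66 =-66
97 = 97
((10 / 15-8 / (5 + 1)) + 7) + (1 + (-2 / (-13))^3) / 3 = 43948 / 6591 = 6.67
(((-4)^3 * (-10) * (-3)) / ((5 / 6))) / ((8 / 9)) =-2592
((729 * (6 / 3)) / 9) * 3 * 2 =972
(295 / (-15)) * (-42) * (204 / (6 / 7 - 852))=-196588 / 993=-197.97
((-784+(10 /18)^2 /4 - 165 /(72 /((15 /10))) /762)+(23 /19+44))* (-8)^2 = -9240602846 /195453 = -47277.88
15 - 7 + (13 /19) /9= 8.08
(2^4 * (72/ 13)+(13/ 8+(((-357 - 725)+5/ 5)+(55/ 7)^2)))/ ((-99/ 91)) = 4734311/ 5544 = 853.95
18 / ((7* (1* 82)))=9 / 287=0.03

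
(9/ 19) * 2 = 18/ 19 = 0.95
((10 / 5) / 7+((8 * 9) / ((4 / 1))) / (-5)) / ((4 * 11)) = -29 / 385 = -0.08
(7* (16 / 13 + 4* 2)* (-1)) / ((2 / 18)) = -7560 / 13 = -581.54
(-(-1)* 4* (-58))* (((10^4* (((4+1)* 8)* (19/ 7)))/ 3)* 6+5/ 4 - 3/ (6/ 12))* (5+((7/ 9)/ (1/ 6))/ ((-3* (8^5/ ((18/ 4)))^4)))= -2518851632.86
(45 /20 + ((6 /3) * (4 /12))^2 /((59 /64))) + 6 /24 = 3167 /1062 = 2.98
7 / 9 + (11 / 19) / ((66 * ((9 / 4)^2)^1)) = 3599 / 4617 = 0.78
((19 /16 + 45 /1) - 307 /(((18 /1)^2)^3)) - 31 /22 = 16753142707 /374134464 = 44.78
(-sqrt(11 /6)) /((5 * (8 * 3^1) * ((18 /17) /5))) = -17 * sqrt(66) /2592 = -0.05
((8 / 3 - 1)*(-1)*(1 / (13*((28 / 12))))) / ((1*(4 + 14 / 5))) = -25 / 3094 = -0.01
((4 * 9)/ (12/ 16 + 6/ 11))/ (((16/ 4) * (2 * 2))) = 33/ 19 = 1.74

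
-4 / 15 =-0.27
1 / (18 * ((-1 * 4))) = -1 / 72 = -0.01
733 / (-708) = -733 / 708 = -1.04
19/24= 0.79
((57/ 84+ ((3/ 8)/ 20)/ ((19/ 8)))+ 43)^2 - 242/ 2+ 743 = 4476214409/ 1768900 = 2530.51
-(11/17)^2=-121/289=-0.42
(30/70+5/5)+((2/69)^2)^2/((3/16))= 680015422/476009541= 1.43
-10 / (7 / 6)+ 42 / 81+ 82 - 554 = -90730 / 189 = -480.05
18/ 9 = 2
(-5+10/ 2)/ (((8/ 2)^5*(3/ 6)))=0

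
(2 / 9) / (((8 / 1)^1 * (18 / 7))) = 7 / 648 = 0.01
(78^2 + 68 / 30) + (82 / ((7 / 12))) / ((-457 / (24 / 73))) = 6086.17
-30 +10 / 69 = -2060 / 69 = -29.86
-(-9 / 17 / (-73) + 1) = -1250 / 1241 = -1.01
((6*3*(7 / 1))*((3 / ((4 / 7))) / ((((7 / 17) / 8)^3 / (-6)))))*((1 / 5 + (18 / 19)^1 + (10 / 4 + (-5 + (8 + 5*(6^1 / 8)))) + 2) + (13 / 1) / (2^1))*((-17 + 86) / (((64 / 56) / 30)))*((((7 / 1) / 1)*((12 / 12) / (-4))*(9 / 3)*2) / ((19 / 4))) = 795035138756544 / 361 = 2202313403757.74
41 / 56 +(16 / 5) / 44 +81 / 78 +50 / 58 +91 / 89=385250427 / 103343240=3.73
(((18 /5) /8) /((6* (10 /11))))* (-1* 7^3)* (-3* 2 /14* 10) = 121.28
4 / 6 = 2 / 3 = 0.67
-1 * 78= -78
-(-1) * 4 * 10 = 40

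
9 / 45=1 / 5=0.20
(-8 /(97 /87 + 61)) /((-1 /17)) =2958 /1351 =2.19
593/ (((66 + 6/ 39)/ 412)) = 3693.15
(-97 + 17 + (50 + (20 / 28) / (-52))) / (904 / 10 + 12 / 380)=-1037875 / 3127124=-0.33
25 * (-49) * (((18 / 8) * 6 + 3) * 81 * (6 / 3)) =-3274425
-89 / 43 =-2.07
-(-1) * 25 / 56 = 25 / 56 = 0.45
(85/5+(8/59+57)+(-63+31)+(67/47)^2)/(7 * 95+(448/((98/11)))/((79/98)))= 0.06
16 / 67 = 0.24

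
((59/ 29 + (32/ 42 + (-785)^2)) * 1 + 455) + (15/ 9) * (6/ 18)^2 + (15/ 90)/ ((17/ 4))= 57460673828/ 93177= 616683.02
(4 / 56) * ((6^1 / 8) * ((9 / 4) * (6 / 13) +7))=627 / 1456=0.43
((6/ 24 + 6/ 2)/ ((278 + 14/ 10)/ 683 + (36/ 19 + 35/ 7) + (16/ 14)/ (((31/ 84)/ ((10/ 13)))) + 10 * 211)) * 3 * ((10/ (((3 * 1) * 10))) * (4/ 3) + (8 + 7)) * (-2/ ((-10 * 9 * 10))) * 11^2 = 1143464993957/ 59861091499920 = 0.02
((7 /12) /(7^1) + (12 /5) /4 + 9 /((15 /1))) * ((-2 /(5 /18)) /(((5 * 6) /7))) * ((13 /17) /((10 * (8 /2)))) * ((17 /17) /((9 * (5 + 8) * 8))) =-539 /12240000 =-0.00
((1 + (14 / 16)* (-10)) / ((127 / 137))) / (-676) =0.01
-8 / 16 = -1 / 2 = -0.50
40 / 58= 0.69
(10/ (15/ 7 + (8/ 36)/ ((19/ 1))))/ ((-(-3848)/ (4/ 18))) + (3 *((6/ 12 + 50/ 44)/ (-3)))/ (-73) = 45191959/ 1992241394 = 0.02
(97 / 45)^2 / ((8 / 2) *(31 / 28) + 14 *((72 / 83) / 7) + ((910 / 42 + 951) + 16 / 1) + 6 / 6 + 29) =5466629 / 1205738325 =0.00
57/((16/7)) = 399/16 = 24.94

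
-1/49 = -0.02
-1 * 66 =-66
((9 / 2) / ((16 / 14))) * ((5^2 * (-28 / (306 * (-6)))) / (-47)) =-1225 / 38352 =-0.03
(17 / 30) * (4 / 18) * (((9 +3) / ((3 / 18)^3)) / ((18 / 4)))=1088 / 15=72.53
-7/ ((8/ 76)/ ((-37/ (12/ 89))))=437969/ 24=18248.71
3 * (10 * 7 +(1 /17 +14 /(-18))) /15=2120 /153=13.86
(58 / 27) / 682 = 29 / 9207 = 0.00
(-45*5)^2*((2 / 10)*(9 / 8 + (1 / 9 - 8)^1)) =-547875 / 8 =-68484.38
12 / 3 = 4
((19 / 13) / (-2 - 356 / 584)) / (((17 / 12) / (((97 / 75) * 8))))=-8610496 / 2105025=-4.09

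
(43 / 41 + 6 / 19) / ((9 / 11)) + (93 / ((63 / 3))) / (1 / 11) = 50.38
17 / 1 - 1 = 16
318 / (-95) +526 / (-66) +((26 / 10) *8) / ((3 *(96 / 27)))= -9.37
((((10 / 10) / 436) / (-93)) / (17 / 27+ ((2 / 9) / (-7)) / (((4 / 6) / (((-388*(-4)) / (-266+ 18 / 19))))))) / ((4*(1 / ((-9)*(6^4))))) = 57822093 / 730435051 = 0.08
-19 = -19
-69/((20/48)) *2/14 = -828/35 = -23.66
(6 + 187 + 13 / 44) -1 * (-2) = 195.30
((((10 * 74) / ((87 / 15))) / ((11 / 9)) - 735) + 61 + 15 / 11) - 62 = -201049 / 319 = -630.25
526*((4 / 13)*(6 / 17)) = 12624 / 221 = 57.12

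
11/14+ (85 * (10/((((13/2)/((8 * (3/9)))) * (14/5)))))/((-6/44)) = -1494713/1638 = -912.52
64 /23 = 2.78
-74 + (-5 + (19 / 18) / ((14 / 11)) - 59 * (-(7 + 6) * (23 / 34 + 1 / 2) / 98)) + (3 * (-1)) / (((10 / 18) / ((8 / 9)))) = -11060017 / 149940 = -73.76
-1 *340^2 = -115600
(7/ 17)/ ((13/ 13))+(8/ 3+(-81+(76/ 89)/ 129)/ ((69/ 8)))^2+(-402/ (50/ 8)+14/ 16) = -38028797051324273/ 2133715599851400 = -17.82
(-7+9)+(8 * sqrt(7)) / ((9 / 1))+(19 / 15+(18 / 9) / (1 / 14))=8 * sqrt(7) / 9+469 / 15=33.62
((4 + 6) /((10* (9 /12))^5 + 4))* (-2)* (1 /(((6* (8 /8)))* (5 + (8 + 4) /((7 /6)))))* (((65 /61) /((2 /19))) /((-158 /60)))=13832000 /391624810399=0.00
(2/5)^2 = 4/25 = 0.16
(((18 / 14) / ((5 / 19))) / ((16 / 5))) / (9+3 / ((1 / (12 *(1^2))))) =19 / 560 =0.03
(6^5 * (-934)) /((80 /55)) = -4993164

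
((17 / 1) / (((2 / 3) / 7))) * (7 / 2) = 2499 / 4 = 624.75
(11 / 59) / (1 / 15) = 165 / 59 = 2.80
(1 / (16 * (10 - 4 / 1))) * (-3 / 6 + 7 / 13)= 1 / 2496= 0.00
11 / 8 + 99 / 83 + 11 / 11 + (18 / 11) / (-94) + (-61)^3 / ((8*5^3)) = -4793816033 / 21455500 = -223.43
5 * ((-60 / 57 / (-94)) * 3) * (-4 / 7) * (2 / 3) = -400 / 6251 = -0.06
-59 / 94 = -0.63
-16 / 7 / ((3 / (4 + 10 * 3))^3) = -628864 / 189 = -3327.32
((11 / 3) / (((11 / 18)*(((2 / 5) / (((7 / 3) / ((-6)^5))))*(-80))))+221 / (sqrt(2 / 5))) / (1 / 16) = 7 / 7776+1768*sqrt(10) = 5590.91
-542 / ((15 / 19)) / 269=-10298 / 4035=-2.55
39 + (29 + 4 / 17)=1160 / 17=68.24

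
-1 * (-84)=84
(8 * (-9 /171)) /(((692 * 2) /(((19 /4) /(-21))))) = 1 /14532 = 0.00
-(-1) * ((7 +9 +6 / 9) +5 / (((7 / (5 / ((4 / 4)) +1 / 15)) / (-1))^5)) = 40007193374 / 2552563125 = 15.67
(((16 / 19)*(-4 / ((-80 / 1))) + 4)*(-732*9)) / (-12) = 2219.12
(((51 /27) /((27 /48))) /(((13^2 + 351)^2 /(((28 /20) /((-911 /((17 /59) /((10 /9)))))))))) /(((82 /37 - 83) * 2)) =10693 /349082017830000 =0.00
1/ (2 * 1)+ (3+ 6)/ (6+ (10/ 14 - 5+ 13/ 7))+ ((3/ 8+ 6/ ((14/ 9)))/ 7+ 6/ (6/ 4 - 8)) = 344173/ 127400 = 2.70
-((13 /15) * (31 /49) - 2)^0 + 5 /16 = -11 /16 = -0.69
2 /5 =0.40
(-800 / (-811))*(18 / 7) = 14400 / 5677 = 2.54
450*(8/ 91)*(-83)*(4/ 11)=-1194.01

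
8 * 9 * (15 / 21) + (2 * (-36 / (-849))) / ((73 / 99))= 7453872 / 144613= 51.54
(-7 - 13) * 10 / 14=-100 / 7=-14.29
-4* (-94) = 376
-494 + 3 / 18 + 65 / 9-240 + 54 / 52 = -84892 / 117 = -725.57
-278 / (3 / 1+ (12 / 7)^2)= -13622 / 291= -46.81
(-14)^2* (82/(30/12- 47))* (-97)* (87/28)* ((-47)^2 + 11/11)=21410418120/89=240566495.73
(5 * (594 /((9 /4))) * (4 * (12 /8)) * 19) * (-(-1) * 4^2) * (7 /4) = 4213440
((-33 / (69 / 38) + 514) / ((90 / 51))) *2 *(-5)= -193868 / 69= -2809.68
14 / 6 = 7 / 3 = 2.33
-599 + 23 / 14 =-8363 / 14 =-597.36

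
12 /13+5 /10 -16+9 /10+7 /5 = -12.28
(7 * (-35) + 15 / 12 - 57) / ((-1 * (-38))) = -1203 / 152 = -7.91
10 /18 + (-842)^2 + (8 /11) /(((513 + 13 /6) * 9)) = 216949534729 /306009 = 708964.56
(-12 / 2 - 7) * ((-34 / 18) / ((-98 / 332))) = -83.19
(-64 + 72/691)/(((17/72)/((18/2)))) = -28610496/11747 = -2435.56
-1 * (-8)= 8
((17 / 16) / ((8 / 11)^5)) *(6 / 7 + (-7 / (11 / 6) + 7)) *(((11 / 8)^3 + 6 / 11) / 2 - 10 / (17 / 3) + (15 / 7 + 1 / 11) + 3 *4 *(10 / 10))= 7791021577075 / 26306674688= 296.16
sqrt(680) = 2 * sqrt(170) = 26.08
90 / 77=1.17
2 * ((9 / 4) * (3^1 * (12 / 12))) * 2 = 27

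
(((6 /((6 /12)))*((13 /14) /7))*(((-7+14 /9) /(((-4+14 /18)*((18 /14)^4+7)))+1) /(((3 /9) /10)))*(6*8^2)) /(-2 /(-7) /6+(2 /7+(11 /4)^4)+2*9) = 68605789224960 /240755430223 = 284.96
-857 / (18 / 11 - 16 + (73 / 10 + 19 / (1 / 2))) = -94270 / 3403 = -27.70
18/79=0.23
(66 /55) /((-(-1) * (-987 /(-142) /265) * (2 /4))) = 30104 /329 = 91.50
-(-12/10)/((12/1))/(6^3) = 1/2160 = 0.00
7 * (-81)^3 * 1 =-3720087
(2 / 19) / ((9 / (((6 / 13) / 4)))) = 1 / 741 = 0.00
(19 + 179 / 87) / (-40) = -229 / 435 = -0.53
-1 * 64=-64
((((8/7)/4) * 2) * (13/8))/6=13/84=0.15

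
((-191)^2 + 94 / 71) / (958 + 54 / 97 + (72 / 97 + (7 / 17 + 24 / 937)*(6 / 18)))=12006663668055 / 315761972333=38.02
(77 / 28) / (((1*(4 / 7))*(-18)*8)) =-77 / 2304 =-0.03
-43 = -43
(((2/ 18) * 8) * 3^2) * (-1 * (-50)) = 400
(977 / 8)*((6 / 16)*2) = 2931 / 32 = 91.59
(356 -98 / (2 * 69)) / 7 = 24515 / 483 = 50.76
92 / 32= 23 / 8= 2.88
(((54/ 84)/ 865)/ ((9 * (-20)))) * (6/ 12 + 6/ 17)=-29/ 8234800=-0.00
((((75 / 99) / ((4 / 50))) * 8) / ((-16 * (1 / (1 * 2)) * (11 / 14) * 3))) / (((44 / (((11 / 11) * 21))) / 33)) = -30625 / 484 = -63.27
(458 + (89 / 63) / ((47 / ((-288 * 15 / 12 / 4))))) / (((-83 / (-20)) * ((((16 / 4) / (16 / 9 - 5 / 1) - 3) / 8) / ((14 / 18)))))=-695034880 / 4318407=-160.95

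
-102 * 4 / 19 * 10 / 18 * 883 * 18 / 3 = -1200880 / 19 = -63204.21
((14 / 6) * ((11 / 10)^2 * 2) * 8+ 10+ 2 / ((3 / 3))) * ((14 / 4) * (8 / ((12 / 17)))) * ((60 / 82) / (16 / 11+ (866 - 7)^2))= 11225984 / 4991774805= 0.00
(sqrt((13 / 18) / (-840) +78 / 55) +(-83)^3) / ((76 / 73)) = -41740451 / 76 +73 *sqrt(272266995) / 1053360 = -549215.32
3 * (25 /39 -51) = -1964 /13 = -151.08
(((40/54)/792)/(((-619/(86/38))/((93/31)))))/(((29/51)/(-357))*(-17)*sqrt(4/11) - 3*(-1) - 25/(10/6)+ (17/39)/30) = 12539208500*sqrt(11)/35665401263888988801+ 2775151349425/3242309205808089891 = 0.00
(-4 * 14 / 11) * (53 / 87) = -2968 / 957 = -3.10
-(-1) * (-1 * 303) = -303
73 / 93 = 0.78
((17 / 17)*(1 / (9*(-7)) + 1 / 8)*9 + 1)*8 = 111 / 7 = 15.86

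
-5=-5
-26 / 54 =-13 / 27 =-0.48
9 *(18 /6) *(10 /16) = 135 /8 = 16.88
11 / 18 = 0.61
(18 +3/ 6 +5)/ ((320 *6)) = 47/ 3840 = 0.01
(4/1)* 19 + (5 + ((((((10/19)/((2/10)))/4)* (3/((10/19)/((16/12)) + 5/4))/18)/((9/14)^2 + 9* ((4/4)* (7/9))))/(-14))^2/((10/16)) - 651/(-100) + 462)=5220587065427/9500440500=549.51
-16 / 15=-1.07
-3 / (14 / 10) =-15 / 7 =-2.14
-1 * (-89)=89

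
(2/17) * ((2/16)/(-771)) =-0.00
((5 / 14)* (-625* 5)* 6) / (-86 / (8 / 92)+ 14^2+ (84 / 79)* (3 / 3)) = 8.46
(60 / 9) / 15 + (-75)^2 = 50629 / 9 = 5625.44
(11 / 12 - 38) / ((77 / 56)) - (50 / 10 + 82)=-3761 / 33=-113.97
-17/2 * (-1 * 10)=85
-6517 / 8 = -814.62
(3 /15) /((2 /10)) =1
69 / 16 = 4.31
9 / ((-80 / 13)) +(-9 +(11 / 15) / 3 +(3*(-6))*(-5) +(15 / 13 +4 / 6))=763799 / 9360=81.60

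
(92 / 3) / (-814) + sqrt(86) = -46 / 1221 + sqrt(86) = 9.24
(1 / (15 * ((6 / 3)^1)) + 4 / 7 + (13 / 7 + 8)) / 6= 2197 / 1260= 1.74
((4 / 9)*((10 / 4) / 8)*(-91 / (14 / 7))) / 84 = -65 / 864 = -0.08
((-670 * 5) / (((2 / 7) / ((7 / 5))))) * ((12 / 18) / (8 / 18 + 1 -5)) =49245 / 16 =3077.81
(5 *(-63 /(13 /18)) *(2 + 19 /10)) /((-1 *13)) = 1701 /13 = 130.85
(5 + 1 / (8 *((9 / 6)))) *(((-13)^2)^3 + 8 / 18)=2649918385 / 108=24536281.34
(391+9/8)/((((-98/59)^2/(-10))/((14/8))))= -54599485/21952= -2487.22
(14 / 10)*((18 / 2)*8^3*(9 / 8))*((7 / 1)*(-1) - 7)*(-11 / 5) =5588352 / 25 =223534.08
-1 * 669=-669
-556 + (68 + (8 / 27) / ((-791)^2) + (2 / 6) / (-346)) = -2852420236537 / 5845111902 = -488.00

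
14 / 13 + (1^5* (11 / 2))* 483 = 69097 / 26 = 2657.58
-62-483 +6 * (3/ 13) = -7067/ 13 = -543.62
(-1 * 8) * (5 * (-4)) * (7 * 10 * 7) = 78400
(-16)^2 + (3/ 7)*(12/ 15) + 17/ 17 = 9007/ 35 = 257.34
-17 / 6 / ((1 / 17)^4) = -1419857 / 6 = -236642.83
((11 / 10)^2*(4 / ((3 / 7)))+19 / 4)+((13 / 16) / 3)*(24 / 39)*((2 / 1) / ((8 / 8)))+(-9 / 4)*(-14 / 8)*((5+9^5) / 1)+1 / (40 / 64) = 232543.10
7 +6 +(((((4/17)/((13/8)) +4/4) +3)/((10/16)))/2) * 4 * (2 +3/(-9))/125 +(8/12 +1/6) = 2322187/165750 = 14.01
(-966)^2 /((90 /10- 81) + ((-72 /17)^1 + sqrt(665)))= -20559292992 /1487431- 269682084 * sqrt(665) /1487431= -18497.49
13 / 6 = 2.17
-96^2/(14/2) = -9216/7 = -1316.57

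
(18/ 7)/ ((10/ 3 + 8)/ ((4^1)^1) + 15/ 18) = 54/ 77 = 0.70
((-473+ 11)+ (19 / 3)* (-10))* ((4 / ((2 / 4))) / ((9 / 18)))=-25216 / 3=-8405.33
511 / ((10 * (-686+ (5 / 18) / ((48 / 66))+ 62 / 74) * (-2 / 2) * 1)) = 1361304 / 18242545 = 0.07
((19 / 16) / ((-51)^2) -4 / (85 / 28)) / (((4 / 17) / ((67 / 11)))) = -18363427 / 538560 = -34.10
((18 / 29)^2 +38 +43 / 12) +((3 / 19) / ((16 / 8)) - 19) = 4419319 / 191748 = 23.05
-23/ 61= -0.38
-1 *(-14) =14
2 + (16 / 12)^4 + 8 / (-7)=2278 / 567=4.02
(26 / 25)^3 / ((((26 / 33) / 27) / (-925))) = -22285692 / 625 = -35657.11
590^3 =205379000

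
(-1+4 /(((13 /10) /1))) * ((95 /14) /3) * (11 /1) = 9405 /182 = 51.68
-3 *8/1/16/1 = -3/2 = -1.50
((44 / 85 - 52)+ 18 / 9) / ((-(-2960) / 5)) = -2103 / 25160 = -0.08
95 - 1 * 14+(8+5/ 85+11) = 1701/ 17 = 100.06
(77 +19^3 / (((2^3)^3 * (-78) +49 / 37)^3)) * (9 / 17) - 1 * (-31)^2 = -50466532356765791566171 / 54840900668944342879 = -920.24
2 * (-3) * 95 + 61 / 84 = -47819 / 84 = -569.27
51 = 51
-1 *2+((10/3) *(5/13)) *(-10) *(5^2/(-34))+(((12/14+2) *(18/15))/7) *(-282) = -4245908/32487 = -130.70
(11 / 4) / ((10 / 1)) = 11 / 40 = 0.28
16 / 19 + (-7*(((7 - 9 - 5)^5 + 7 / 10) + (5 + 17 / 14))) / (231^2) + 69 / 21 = 10699064 / 1689765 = 6.33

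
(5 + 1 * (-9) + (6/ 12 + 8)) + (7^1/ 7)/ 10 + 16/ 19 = 517/ 95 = 5.44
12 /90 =2 /15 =0.13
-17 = -17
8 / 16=1 / 2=0.50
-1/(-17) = 1/17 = 0.06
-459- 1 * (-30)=-429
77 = 77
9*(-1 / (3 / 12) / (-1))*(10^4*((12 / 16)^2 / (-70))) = -20250 / 7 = -2892.86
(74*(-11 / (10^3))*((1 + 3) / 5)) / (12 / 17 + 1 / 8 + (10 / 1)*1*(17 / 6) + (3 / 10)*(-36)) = -166056 / 4682875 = -0.04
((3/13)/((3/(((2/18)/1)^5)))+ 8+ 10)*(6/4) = 13817467/511758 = 27.00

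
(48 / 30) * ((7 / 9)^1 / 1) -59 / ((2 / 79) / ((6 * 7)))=-4404589 / 45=-97879.76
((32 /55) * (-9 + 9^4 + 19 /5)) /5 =1048928 /1375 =762.86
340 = 340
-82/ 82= -1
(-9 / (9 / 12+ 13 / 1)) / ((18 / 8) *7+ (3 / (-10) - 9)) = -48 / 473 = -0.10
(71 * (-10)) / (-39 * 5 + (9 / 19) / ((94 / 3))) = 3.64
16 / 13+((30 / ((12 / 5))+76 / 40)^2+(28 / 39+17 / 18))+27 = 1387931 / 5850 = 237.25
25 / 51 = 0.49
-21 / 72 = -7 / 24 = -0.29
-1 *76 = -76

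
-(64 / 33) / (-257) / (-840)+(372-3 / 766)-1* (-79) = 307636522687 / 682126830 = 451.00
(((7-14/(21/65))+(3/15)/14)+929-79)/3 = 170873/630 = 271.23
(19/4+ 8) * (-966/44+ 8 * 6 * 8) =406215/88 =4616.08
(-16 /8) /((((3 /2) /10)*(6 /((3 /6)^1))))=-10 /9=-1.11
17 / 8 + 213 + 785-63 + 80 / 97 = 727849 / 776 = 937.95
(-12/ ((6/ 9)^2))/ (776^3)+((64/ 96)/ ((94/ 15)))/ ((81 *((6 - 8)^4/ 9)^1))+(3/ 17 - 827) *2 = -5556701675444173/ 3360272150016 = -1653.65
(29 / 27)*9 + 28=113 / 3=37.67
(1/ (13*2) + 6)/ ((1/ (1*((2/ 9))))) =157/ 117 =1.34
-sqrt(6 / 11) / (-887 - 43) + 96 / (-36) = -8 / 3 + sqrt(66) / 10230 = -2.67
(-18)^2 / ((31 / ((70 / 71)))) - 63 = -115983 / 2201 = -52.70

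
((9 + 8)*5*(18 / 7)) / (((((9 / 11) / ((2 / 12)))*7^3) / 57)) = 17765 / 2401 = 7.40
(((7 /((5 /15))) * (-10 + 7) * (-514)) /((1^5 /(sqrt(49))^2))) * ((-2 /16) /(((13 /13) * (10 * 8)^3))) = -793359 /2048000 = -0.39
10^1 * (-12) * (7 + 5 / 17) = -14880 / 17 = -875.29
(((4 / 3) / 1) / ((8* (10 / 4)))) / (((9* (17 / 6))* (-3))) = -2 / 2295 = -0.00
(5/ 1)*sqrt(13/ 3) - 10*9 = -90 + 5*sqrt(39)/ 3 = -79.59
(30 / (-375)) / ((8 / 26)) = -13 / 50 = -0.26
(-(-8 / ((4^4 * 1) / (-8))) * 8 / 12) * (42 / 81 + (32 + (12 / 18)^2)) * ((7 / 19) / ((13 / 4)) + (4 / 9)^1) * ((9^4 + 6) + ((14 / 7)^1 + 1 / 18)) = -32623243700 / 1620567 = -20130.76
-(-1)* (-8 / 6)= -4 / 3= -1.33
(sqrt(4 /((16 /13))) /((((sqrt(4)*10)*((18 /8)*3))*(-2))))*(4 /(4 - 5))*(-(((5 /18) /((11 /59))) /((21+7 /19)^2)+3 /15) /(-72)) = 33170003*sqrt(13) /1586183860800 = 0.00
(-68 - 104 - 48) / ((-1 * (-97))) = -220 / 97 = -2.27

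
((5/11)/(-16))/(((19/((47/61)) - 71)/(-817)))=-191995/383328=-0.50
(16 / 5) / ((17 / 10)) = 32 / 17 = 1.88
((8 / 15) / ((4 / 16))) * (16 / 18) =256 / 135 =1.90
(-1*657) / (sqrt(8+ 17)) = -657 / 5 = -131.40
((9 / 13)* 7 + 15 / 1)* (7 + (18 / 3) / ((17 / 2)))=33798 / 221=152.93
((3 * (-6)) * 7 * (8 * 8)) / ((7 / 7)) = -8064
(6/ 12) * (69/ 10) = 69/ 20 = 3.45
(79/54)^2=6241/2916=2.14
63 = 63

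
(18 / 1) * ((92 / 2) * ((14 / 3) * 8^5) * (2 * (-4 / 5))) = -202584883.20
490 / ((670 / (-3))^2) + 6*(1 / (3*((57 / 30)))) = 906179 / 852910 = 1.06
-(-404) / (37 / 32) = 12928 / 37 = 349.41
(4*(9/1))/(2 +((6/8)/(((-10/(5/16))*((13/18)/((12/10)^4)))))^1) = 1170000/62813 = 18.63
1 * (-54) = -54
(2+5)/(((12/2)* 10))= 7/60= 0.12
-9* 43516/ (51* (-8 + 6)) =65274/ 17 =3839.65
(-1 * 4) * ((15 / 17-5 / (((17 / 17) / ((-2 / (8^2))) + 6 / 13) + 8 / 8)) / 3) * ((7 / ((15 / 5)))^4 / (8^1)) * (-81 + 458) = -3195274810 / 1640007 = -1948.33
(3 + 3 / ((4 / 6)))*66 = 495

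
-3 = -3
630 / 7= 90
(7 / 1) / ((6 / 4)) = 14 / 3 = 4.67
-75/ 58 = -1.29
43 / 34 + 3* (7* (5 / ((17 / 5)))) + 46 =2657 / 34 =78.15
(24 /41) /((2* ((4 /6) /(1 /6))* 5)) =0.01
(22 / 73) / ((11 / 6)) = 12 / 73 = 0.16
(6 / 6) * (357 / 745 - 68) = -50303 / 745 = -67.52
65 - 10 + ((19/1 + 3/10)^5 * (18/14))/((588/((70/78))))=270587984193/50960000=5309.81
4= 4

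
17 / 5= 3.40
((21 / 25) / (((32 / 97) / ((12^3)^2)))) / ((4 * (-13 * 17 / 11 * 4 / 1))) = -130677624 / 5525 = -23652.06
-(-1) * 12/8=3/2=1.50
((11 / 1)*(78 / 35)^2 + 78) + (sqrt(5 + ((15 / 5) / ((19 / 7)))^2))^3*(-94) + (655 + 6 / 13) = 12550387 / 15925 - 211124*sqrt(2246) / 6859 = -670.66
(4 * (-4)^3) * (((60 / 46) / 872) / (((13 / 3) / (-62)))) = 5.48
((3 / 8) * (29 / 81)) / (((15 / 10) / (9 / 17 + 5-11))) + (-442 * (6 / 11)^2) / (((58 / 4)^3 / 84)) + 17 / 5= -19316781047 / 27090813420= -0.71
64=64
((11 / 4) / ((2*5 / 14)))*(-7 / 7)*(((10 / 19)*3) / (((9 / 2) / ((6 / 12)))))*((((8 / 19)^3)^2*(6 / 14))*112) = -161480704 / 893871739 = -0.18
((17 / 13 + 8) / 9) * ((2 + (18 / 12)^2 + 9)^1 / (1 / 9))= 6413 / 52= 123.33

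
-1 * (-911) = 911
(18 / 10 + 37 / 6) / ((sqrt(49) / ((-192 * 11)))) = -84128 / 35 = -2403.66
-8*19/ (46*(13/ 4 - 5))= 304/ 161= 1.89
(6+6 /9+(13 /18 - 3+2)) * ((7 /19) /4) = 805 /1368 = 0.59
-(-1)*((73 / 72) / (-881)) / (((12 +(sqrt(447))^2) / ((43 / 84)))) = -3139 / 2445684192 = -0.00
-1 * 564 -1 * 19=-583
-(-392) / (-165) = -392 / 165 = -2.38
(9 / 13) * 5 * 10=450 / 13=34.62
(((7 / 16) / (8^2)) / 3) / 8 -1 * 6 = -147449 / 24576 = -6.00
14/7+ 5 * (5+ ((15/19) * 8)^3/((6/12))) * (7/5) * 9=219902303/6859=32060.40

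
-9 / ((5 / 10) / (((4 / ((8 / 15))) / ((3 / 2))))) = -90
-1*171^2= -29241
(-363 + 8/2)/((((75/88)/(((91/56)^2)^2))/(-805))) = 18158769629/7680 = 2364423.13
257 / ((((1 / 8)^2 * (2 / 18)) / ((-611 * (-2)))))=180895104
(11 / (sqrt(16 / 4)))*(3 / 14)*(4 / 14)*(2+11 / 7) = 825 / 686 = 1.20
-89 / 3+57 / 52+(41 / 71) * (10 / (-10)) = -322843 / 11076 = -29.15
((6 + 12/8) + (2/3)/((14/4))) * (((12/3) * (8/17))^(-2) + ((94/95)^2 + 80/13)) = 15144615869/265574400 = 57.03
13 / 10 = 1.30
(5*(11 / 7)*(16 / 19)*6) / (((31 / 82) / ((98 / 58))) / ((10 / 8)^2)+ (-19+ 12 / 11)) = -416724000 / 186489047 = -2.23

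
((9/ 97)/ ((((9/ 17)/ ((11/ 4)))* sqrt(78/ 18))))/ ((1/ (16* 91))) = 5236* sqrt(39)/ 97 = 337.10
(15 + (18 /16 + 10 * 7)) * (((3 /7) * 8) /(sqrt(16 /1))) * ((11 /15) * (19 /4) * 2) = 514.29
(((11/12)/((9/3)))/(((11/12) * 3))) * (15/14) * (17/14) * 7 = 85/84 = 1.01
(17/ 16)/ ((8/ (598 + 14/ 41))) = 104261/ 1312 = 79.47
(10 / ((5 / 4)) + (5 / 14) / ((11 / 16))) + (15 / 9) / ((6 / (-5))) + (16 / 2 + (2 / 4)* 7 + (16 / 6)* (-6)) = 1823 / 693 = 2.63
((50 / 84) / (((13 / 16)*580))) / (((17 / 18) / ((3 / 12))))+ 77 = 3454466 / 44863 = 77.00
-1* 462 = -462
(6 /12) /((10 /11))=11 /20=0.55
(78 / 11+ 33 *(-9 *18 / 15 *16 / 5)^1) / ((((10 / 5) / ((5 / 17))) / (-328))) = 51115848 / 935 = 54669.36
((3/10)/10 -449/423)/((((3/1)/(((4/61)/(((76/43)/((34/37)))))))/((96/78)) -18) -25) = -255154088/7049094075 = -0.04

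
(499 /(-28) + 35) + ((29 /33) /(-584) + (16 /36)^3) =565970917 /32781672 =17.26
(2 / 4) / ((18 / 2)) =1 / 18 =0.06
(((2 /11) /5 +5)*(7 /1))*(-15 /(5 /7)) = -40719 /55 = -740.35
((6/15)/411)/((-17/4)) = -8/34935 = -0.00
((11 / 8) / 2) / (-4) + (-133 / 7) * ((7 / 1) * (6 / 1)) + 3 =-50891 / 64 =-795.17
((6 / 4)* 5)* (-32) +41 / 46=-10999 / 46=-239.11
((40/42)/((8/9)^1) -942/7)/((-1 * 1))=267/2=133.50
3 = 3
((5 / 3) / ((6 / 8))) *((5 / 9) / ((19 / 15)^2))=2500 / 3249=0.77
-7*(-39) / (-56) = -39 / 8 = -4.88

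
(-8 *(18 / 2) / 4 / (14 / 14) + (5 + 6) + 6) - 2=-3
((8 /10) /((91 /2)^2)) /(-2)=-8 /41405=-0.00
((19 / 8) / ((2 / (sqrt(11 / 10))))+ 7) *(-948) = -6636 - 4503 *sqrt(110) / 40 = -7816.70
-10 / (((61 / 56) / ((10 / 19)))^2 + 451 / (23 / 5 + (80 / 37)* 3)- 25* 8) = 918848000 / 14245490667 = 0.06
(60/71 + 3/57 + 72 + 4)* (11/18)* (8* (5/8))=5705425/24282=234.97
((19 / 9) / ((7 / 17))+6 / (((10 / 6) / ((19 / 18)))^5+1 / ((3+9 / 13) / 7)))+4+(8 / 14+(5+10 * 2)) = 3087237209930 / 87678675567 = 35.21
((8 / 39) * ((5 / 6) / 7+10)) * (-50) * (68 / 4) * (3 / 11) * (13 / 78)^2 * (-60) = 7225000 / 9009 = 801.98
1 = 1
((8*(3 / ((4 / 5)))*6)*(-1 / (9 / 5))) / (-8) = 25 / 2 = 12.50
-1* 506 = -506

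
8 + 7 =15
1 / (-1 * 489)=-1 / 489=-0.00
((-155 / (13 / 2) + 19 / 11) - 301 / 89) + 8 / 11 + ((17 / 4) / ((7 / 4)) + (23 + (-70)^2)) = 436594448 / 89089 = 4900.65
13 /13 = 1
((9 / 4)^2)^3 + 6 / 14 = 3732375 / 28672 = 130.17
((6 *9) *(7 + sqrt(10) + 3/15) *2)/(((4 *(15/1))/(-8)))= -2592/25 -72 *sqrt(10)/5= -149.22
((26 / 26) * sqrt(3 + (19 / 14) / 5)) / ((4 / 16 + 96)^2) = 8 * sqrt(16030) / 5187875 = 0.00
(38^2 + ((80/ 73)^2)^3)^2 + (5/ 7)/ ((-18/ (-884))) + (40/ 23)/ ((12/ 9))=69362699339871496184492932526464/ 33185067619364384872993929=2090178.03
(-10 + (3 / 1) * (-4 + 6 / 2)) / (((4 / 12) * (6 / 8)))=-52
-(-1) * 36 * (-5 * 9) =-1620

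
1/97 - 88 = -8535/97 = -87.99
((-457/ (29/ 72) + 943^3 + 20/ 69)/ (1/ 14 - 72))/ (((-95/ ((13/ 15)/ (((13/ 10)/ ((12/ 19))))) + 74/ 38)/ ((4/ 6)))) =53694716992352/ 1545298263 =34747.15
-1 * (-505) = 505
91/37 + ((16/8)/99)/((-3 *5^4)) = 16891801/6868125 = 2.46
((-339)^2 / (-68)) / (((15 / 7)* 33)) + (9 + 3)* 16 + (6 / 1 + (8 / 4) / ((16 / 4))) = 653007 / 3740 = 174.60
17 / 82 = 0.21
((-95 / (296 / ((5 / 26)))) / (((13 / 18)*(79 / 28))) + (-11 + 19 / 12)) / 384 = -56000081 / 2276292096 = -0.02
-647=-647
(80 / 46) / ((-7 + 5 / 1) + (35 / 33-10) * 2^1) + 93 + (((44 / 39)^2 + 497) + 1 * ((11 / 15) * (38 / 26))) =8494762141 / 14343030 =592.26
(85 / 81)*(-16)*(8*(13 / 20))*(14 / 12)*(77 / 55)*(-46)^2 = -366626624 / 1215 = -301750.31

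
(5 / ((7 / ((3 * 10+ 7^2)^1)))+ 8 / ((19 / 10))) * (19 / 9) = 8065 / 63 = 128.02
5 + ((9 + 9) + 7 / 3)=76 / 3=25.33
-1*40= -40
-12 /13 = -0.92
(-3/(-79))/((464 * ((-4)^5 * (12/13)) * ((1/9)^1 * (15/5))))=-39/150142976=-0.00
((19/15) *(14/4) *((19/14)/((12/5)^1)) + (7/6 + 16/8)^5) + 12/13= 321.86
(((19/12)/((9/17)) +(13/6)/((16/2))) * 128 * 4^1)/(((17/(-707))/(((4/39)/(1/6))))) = -255017728/5967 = -42738.01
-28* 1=-28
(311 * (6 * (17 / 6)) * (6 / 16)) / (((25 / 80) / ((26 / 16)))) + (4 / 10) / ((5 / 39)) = 1031277 / 100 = 10312.77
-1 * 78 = -78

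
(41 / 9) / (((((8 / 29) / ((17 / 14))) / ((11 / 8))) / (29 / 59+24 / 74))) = 22.49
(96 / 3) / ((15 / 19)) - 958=-13762 / 15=-917.47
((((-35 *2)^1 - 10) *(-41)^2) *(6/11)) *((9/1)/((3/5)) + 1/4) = -12304920/11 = -1118629.09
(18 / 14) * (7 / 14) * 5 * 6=135 / 7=19.29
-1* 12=-12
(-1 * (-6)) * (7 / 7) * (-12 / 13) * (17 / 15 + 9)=-56.12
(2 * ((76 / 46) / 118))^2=1444 / 1841449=0.00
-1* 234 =-234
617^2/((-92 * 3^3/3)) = -380689/828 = -459.77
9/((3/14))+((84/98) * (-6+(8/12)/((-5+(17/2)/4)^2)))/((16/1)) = 88201/2116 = 41.68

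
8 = 8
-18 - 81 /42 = -279 /14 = -19.93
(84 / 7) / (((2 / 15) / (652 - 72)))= 52200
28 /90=14 /45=0.31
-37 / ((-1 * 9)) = 37 / 9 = 4.11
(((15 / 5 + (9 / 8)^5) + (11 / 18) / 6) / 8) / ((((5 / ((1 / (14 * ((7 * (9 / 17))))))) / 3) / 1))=73756931 / 10404495360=0.01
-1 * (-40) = 40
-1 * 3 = -3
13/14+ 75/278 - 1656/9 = -177866/973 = -182.80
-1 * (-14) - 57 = -43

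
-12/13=-0.92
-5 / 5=-1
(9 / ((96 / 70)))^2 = 11025 / 256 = 43.07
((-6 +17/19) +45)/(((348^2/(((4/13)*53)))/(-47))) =-0.25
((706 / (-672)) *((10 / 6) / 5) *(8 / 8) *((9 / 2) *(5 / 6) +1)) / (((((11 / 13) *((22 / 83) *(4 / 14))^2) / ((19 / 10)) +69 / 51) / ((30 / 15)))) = -1358089544539 / 553335655968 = -2.45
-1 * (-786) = 786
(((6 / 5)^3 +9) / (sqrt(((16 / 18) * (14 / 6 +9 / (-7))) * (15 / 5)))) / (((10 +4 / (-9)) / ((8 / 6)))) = 12069 * sqrt(77) / 118250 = 0.90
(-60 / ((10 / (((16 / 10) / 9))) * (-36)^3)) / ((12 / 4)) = 1 / 131220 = 0.00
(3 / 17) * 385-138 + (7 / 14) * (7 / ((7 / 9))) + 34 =-1073 / 34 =-31.56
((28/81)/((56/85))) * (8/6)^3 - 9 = -16963/2187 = -7.76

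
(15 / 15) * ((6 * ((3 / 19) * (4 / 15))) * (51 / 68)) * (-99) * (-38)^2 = -135432 / 5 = -27086.40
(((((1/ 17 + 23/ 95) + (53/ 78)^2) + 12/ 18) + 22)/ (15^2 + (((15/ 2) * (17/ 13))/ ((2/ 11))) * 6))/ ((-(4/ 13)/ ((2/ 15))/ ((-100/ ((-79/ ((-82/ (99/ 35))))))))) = 0.68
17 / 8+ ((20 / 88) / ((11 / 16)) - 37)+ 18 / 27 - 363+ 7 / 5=-5742337 / 14520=-395.48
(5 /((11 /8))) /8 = 5 /11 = 0.45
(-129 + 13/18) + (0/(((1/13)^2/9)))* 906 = -2309/18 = -128.28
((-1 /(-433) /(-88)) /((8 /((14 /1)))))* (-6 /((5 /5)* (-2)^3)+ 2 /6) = -91 /1828992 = -0.00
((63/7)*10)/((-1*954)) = -5/53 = -0.09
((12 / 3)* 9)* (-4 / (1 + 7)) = -18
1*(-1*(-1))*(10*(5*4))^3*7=56000000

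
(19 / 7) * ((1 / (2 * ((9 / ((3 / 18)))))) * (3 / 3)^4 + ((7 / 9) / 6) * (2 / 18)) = 437 / 6804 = 0.06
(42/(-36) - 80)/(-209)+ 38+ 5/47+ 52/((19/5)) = 3075323/58938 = 52.18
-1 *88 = -88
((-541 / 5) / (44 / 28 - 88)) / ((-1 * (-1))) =3787 / 3025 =1.25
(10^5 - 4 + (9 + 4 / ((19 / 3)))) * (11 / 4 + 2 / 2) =28501605 / 76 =375021.12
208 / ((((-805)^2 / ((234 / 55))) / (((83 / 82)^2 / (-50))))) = -41912676 / 1497828784375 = -0.00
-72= -72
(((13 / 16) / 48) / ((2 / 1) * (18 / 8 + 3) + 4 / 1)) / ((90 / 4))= 13 / 250560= 0.00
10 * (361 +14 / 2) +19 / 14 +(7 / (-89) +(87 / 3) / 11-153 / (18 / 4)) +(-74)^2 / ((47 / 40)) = 5353371691 / 644182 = 8310.34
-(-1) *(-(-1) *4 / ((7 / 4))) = 16 / 7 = 2.29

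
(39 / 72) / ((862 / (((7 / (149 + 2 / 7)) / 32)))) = 637 / 691806720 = 0.00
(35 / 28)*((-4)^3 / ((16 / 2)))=-10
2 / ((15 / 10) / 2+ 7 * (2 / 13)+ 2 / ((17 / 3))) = 1768 / 1927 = 0.92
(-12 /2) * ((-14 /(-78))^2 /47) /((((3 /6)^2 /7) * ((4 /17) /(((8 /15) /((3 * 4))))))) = -23324 /1072305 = -0.02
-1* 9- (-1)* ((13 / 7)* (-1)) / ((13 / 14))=-11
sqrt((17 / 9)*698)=36.31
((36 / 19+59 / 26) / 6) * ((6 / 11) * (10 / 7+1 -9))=-4301 / 1729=-2.49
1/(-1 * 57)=-1/57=-0.02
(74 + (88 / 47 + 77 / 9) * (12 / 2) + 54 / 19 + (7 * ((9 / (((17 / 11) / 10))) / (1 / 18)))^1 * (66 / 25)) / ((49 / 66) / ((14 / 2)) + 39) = 97743828644 / 195910805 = 498.92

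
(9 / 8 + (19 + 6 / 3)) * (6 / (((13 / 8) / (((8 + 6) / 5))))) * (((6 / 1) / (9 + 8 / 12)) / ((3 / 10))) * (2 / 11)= 356832 / 4147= 86.05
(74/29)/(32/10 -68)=-185/4698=-0.04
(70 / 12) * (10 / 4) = 14.58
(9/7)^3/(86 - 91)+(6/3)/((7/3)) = 741/1715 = 0.43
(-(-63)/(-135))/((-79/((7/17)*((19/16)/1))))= 0.00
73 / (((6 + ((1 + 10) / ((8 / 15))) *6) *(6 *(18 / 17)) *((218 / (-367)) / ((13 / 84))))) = -5920811 / 256606056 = -0.02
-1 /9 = -0.11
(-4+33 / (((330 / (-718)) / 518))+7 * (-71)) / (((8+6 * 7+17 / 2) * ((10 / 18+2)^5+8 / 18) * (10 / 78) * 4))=-3709595961 / 323129350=-11.48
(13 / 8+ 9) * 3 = 255 / 8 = 31.88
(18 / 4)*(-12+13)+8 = 25 / 2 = 12.50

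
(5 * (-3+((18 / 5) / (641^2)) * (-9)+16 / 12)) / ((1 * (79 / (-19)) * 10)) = 0.20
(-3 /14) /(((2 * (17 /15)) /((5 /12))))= -0.04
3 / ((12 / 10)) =5 / 2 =2.50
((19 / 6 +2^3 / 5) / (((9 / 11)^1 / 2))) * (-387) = -67639 / 15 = -4509.27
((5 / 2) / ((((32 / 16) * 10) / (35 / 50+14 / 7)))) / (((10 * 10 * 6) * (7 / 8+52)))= 1 / 94000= 0.00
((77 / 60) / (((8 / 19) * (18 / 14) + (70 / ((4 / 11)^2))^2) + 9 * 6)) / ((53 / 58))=0.00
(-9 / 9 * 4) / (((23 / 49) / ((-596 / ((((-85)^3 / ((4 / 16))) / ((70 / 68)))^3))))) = -2504243 / 6700155728142251500000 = -0.00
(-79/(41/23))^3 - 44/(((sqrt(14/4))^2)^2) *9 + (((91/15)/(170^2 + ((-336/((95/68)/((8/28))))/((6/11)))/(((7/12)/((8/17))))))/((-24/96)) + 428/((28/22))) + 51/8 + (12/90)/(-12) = -504826045017773832229/5820760242014760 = -86728.54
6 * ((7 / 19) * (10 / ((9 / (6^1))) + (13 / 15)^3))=345758 / 21375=16.18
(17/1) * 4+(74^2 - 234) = 5310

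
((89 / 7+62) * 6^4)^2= 459423684864 / 49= 9375993568.65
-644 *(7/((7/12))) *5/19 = -38640/19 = -2033.68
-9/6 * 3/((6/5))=-15/4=-3.75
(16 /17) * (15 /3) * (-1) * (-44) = 3520 /17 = 207.06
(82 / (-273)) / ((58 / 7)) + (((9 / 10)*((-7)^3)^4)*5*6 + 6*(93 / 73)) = 30855011270384506 / 82563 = 373714754434.61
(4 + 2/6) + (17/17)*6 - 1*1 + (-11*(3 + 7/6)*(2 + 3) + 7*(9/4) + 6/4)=-2431/12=-202.58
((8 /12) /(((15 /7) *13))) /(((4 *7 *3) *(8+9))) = 1 /59670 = 0.00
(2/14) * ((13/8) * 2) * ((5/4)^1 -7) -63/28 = -551/112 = -4.92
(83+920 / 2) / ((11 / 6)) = 3258 / 11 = 296.18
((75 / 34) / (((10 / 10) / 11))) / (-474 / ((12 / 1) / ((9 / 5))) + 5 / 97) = -400125 / 1171589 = -0.34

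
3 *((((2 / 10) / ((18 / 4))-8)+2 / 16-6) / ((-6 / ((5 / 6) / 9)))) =4979 / 7776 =0.64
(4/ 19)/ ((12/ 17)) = 17/ 57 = 0.30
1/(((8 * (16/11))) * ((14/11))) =121/1792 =0.07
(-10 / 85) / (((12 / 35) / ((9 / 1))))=-105 / 34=-3.09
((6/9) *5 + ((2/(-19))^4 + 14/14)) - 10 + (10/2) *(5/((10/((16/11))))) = -8730979/4300593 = -2.03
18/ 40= 9/ 20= 0.45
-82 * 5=-410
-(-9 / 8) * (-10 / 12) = -15 / 16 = -0.94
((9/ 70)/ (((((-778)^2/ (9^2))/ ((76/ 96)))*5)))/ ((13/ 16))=4617/ 1377021100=0.00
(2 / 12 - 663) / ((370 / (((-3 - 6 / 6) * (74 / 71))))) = 7954 / 1065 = 7.47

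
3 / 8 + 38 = 307 / 8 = 38.38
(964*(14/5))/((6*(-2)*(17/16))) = -53984/255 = -211.70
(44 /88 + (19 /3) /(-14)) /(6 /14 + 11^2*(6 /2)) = 1 /7632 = 0.00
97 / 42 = 2.31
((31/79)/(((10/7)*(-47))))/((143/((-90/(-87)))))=-651/15397811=-0.00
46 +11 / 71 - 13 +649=48433 / 71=682.15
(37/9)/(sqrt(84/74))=37 * sqrt(1554)/378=3.86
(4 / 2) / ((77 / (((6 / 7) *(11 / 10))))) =6 / 245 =0.02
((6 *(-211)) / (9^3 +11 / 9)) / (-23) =5697 / 75578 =0.08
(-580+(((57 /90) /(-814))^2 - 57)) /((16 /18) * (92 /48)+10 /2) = -95.02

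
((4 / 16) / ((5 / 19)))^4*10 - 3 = 82321 / 16000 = 5.15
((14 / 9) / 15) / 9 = 14 / 1215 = 0.01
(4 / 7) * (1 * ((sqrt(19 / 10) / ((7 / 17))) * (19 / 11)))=3.30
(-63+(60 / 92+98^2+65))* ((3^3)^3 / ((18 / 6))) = 1449672633 / 23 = 63029244.91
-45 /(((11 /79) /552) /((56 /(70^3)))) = -392472 /13475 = -29.13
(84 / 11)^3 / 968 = 74088 / 161051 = 0.46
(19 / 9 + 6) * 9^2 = 657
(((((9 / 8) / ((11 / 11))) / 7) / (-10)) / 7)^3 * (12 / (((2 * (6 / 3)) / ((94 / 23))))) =-102789 / 692717312000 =-0.00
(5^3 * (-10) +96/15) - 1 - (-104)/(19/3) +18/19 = -116587/95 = -1227.23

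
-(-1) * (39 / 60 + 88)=88.65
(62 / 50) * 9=11.16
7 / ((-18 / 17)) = -6.61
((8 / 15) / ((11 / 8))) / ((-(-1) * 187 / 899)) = 57536 / 30855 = 1.86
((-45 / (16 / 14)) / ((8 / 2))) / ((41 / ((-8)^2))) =-630 / 41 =-15.37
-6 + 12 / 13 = -66 / 13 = -5.08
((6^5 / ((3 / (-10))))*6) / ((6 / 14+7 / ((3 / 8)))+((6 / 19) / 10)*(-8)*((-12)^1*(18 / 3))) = -310262400 / 74383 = -4171.15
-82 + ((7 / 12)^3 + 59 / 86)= -6027203 / 74304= -81.12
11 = 11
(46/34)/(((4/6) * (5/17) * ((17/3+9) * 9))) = 23/440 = 0.05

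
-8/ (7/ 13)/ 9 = -104/ 63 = -1.65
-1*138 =-138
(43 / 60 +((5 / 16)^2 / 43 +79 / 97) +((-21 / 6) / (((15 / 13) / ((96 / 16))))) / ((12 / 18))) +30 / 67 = -5434010815 / 214622976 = -25.32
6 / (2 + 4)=1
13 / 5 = 2.60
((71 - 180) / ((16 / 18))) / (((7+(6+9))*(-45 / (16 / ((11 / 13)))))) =1417 / 605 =2.34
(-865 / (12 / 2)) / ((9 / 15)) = -4325 / 18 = -240.28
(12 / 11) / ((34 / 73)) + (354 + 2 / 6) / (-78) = -96289 / 43758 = -2.20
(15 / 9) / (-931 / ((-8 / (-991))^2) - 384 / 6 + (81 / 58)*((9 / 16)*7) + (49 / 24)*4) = -9280 / 79545895019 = -0.00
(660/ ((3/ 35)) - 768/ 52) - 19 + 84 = 100753/ 13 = 7750.23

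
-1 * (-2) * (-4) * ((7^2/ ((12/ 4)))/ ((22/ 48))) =-3136/ 11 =-285.09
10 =10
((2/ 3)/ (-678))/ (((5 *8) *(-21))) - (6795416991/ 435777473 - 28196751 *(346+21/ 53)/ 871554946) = -86559919020314111/ 19730626920625320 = -4.39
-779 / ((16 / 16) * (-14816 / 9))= 7011 / 14816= 0.47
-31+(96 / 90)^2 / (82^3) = -480723943 / 15507225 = -31.00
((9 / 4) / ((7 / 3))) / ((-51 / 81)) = -1.53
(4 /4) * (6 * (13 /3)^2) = 338 /3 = 112.67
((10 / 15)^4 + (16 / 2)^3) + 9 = 42217 / 81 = 521.20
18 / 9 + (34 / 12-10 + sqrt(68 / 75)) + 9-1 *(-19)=2 *sqrt(51) / 15 + 137 / 6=23.79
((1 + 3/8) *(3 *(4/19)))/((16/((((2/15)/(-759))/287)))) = -1/30100560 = -0.00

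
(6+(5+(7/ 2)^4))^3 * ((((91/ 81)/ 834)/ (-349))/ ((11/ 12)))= -57679419889/ 3278567424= -17.59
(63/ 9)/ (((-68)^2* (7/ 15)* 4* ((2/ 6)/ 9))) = 405/ 18496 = 0.02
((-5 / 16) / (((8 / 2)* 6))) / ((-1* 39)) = 5 / 14976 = 0.00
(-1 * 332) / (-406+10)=83 / 99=0.84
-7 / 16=-0.44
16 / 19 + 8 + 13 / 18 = 3271 / 342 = 9.56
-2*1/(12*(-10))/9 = 0.00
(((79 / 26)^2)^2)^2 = 1517108809906561 / 208827064576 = 7264.91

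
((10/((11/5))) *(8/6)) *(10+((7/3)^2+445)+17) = 2893.60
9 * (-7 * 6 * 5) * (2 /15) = -252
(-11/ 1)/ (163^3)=-11/ 4330747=-0.00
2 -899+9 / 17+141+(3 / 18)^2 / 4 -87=-2062351 / 2448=-842.46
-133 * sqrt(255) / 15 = -141.59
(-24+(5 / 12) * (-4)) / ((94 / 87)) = -2233 / 94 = -23.76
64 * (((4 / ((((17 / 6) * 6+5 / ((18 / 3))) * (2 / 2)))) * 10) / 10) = 1536 / 107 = 14.36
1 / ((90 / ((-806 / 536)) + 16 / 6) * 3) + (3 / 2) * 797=82651685 / 69136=1195.49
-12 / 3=-4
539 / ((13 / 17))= 9163 / 13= 704.85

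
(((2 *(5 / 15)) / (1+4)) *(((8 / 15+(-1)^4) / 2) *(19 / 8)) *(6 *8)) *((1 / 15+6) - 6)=874 / 1125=0.78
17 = 17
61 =61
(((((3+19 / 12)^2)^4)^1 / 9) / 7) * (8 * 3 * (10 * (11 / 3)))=4605366583984375 / 1693052928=2720155.12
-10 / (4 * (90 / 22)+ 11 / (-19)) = -2090 / 3299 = -0.63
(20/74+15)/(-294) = -565/10878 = -0.05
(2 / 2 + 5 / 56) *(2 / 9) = 61 / 252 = 0.24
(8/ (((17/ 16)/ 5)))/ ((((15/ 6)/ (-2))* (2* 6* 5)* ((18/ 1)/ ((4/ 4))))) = -64/ 2295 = -0.03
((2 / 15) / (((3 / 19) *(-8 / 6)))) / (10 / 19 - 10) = 361 / 5400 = 0.07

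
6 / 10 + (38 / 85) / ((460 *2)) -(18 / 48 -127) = 127.23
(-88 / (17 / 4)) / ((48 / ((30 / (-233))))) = 220 / 3961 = 0.06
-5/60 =-1/12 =-0.08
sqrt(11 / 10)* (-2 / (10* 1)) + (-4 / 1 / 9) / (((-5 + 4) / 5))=20 / 9-sqrt(110) / 50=2.01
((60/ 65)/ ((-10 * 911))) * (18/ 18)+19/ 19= 1.00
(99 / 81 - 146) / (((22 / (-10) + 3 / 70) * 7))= 13030 / 1359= 9.59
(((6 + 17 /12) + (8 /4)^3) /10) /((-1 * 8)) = -37 /192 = -0.19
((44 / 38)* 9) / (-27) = -22 / 57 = -0.39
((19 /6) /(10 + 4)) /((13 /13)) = 19 /84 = 0.23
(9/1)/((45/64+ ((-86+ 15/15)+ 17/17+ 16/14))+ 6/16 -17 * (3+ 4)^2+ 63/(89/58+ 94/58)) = -81984/8151139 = -0.01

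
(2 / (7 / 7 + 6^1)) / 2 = 1 / 7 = 0.14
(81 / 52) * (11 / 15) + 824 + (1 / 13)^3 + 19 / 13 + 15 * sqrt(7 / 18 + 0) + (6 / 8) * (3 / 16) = 836.10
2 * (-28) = -56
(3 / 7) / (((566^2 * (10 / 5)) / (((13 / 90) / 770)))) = 13 / 103603130400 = 0.00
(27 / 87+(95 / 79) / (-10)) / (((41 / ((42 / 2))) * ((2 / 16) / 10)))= 731640 / 93931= 7.79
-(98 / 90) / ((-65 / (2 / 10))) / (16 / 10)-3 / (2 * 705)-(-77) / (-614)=-42353659 / 337638600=-0.13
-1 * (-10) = 10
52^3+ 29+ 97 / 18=2531563 / 18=140642.39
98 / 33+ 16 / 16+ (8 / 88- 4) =2 / 33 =0.06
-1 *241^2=-58081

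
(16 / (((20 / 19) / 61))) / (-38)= -122 / 5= -24.40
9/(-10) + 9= 81/10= 8.10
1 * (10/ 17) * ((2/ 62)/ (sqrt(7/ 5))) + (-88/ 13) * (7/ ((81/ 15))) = -3080/ 351 + 10 * sqrt(35)/ 3689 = -8.76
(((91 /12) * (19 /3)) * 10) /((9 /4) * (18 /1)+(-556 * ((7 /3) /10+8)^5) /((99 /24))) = -3438703125 /36511365288653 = -0.00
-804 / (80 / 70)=-1407 / 2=-703.50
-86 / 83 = -1.04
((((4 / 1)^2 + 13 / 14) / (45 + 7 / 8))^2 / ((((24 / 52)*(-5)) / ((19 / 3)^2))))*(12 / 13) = -72096032 / 32998805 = -2.18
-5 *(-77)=385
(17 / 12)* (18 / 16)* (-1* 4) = -51 / 8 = -6.38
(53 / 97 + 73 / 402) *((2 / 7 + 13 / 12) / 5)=652901 / 3275496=0.20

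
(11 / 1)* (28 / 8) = 77 / 2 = 38.50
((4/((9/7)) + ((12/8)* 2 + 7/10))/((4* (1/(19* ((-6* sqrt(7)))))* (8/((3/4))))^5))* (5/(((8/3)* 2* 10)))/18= -162657218844981* sqrt(7)/687194767360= -626.24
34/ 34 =1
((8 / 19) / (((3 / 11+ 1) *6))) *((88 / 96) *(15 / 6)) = 605 / 4788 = 0.13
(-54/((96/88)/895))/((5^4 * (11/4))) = -3222/125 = -25.78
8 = 8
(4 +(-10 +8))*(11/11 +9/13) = 44/13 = 3.38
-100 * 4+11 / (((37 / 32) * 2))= -14624 / 37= -395.24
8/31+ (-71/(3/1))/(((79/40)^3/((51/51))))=-129031064/45852627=-2.81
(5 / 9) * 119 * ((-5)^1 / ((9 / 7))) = -20825 / 81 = -257.10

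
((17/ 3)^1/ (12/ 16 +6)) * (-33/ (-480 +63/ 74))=55352/ 957339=0.06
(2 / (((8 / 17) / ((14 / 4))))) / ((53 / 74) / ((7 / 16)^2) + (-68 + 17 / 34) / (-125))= 3.47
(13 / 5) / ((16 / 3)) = 39 / 80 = 0.49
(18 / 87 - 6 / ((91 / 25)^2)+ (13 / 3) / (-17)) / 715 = -6134201 / 8757033285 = -0.00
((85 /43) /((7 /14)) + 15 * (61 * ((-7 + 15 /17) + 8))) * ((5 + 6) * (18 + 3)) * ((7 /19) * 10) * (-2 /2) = -20405408100 /13889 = -1469177.63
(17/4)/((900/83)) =1411/3600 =0.39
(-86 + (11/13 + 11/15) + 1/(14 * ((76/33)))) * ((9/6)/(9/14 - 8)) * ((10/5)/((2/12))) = 52527399/254410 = 206.47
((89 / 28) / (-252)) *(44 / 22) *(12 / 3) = -0.10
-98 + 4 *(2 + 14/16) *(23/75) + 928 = 125029/150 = 833.53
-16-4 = -20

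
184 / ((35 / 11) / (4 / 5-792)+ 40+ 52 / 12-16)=24020832 / 3698335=6.50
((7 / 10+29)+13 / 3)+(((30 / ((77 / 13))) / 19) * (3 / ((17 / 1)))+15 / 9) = 8890647 / 248710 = 35.75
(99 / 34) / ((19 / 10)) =495 / 323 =1.53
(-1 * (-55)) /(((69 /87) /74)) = 118030 /23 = 5131.74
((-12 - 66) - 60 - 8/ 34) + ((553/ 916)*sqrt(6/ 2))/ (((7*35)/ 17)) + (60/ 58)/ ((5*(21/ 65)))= -474840/ 3451 + 1343*sqrt(3)/ 32060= -137.52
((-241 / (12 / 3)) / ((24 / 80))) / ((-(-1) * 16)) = -1205 / 96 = -12.55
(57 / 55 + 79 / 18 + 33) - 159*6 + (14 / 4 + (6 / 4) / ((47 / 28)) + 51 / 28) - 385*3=-1344765197 / 651420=-2064.36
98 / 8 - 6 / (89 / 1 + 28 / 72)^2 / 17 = 2156530097 / 176043908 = 12.25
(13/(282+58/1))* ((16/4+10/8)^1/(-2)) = -273/2720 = -0.10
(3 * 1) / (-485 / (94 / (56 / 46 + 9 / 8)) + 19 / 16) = -1081 / 3927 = -0.28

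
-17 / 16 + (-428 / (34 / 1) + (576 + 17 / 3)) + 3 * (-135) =163.02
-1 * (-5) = 5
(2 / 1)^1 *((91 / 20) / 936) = 7 / 720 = 0.01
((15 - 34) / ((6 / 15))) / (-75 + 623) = -95 / 1096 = -0.09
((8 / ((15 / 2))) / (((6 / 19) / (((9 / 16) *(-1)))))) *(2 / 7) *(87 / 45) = -551 / 525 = -1.05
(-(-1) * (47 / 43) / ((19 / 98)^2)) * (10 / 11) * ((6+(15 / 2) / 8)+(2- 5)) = 35546805 / 341506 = 104.09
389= 389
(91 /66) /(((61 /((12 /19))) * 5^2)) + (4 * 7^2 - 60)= 43346782 /318725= 136.00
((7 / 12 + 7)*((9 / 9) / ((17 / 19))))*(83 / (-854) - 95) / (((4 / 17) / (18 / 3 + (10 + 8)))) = -20059611 / 244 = -82211.52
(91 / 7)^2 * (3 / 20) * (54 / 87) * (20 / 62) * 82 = 374166 / 899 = 416.20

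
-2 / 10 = -1 / 5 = -0.20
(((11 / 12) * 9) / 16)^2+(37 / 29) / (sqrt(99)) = 37 * sqrt(11) / 957+1089 / 4096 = 0.39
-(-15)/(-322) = -15/322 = -0.05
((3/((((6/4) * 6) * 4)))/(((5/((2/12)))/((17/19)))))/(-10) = -0.00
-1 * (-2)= 2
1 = 1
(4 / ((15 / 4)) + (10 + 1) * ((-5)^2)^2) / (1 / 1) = 103141 / 15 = 6876.07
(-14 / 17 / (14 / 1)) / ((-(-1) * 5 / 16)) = -16 / 85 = -0.19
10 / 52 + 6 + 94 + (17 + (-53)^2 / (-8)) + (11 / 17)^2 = -7018497 / 30056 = -233.51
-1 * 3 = -3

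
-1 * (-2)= 2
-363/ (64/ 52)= -4719/ 16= -294.94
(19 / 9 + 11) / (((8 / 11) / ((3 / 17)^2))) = 649 / 1156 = 0.56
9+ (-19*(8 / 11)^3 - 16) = -19045 / 1331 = -14.31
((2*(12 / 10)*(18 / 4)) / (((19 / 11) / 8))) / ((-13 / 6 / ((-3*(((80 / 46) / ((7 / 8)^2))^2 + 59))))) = 6970432224096 / 1568609315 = 4443.70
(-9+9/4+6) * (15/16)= -45/64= -0.70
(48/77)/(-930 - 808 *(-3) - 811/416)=19968/47793361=0.00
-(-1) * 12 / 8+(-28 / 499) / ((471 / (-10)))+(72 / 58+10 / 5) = 64649215 / 13631682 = 4.74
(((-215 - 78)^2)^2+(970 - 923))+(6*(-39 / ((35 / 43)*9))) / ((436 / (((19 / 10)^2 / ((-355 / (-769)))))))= 1996288822788336569 / 270865000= 7370050847.43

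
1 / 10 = 0.10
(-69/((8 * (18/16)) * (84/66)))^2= 64009/1764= 36.29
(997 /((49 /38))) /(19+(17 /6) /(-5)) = 1136580 /27097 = 41.94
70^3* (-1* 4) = -1372000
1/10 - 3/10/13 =1/13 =0.08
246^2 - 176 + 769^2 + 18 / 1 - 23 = 651696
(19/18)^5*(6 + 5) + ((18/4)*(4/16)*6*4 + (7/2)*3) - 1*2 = 94316753/1889568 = 49.91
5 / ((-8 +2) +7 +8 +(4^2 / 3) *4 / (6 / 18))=5 / 73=0.07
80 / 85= 16 / 17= 0.94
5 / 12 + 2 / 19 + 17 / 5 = 4471 / 1140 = 3.92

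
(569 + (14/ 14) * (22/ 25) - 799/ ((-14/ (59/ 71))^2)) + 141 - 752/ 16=16328900517/ 24700900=661.07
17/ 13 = 1.31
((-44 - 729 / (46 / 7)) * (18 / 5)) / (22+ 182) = -21381 / 7820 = -2.73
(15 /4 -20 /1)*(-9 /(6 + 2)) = 585 /32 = 18.28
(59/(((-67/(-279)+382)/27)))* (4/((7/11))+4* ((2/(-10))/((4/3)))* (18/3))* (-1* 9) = -376002162/3732575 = -100.74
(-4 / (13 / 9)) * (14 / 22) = -252 / 143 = -1.76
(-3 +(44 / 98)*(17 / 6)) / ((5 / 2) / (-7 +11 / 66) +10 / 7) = -10414 / 6405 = -1.63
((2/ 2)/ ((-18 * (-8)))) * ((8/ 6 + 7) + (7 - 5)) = 31/ 432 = 0.07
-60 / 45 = -4 / 3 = -1.33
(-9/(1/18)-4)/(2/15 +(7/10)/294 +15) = -23240/2119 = -10.97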